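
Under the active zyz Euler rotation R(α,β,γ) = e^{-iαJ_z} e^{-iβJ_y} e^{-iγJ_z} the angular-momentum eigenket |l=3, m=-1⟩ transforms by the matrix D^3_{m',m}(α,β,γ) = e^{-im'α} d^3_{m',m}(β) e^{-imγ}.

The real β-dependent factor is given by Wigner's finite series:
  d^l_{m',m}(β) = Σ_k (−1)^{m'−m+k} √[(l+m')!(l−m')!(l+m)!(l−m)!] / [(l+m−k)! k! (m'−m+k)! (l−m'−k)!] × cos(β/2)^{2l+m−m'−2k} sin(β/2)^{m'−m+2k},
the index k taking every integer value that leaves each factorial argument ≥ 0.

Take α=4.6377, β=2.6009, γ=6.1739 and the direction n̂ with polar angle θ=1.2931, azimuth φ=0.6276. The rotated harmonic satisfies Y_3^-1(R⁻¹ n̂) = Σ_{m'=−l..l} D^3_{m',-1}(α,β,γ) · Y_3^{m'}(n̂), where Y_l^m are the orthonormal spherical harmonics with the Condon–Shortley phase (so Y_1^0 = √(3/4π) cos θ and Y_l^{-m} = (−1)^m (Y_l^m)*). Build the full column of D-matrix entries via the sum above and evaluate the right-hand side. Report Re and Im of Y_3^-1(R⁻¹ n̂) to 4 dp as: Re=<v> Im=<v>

Re=0.0538 Im=-0.1346

Need the full column D^3_{m',-1} for m'=−3..3 at α=4.6377, β=2.6009, γ=6.1739.
cos(β/2)=0.267065, sin(β/2)=0.963678
d^3_{-3,-1}: single k=2 term ⇒ +0.018297;  D = +0.005987+0.017290i
d^3_{-2,-1}: k∈[1..2] ⇒ +0.004140 -0.107815 = -0.103675;  D = +0.100226-0.026519i
d^3_{-1,-1}: k∈[0..2] ⇒ +0.000363 -0.037794 +0.369075 = +0.331644;  D = -0.060670-0.326047i
d^3_{0,-1}: k∈[0..2] ⇒ -0.004535 +0.177158 -0.768898 = -0.596275;  D = -0.592718+0.065035i
d^3_{1,-1}: k∈[0..2] ⇒ +0.028346 -0.492100 +0.800927 = +0.337173;  D = +0.011663+0.336971i
d^3_{2,-1}: k∈[0..1] ⇒ -0.107815 +0.701905 = +0.594090;  D = -0.593612-0.023812i
d^3_{3,-1}: single k=0 term ⇒ +0.238237;  D = +0.027285-0.236669i
Y_3^{m'}(θ=1.2931,φ=0.6276) and Σ D·Y over m':
  (+0.0060+0.0173i)·(-0.1139-0.3532i)  (+0.1002-0.0265i)·(+0.0804-0.2463i)  (-0.0607-0.3260i)·(-0.1570+0.1139i)  (-0.5927+0.0650i)·(-0.2685+0.0000i)  (+0.0117+0.3370i)·(+0.1570+0.1139i)  (-0.5936-0.0238i)·(+0.0804+0.2463i)  (+0.0273-0.2367i)·(+0.1139-0.3532i)
Y_3^-1(R⁻¹ n̂) = +0.053841-0.134552i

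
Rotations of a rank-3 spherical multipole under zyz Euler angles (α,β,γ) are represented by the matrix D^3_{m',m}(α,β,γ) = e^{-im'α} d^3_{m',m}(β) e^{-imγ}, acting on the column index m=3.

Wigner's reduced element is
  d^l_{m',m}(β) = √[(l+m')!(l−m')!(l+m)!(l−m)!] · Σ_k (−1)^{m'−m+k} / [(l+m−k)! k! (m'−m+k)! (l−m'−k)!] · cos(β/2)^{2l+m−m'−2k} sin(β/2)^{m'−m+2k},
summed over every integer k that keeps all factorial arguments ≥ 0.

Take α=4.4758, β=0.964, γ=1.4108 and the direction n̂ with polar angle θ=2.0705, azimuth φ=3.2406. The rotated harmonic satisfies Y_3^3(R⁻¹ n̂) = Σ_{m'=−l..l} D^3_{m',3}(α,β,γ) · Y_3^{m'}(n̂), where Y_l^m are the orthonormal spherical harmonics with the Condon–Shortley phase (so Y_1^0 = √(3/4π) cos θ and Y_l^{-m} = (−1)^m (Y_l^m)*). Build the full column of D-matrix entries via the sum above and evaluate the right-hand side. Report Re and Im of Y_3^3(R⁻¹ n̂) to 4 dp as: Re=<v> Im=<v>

Re=-0.2644 Im=0.3217

Need the full column D^3_{m',3} for m'=−3..3 at α=4.4758, β=0.964, γ=1.4108.
cos(β/2)=0.886070, sin(β/2)=0.463552
d^3_{-3,3}: single k=6 term ⇒ +0.009922;  D = -0.009661+0.002260i
d^3_{-2,3}: single k=5 term ⇒ +0.046455;  D = +0.000316-0.046454i
d^3_{-1,3}: single k=4 term ⇒ +0.140403;  D = +0.136264+0.033838i
d^3_{0,3}: single k=3 term ⇒ +0.309895;  D = -0.143100+0.274877i
d^3_{1,3}: single k=2 term ⇒ +0.512996;  D = -0.386829-0.336940i
d^3_{2,3}: single k=1 term ⇒ +0.620174;  D = +0.505599-0.359145i
d^3_{3,3}: single k=0 term ⇒ +0.483957;  D = +0.179977+0.449247i
Y_3^{m'}(θ=2.0705,φ=3.2406) and Σ D·Y over m':
  (-0.0097+0.0023i)·(-0.2698+0.0826i)  (+0.0003-0.0465i)·(-0.3699+0.0742i)  (+0.1363+0.0338i)·(-0.0418+0.0041i)  (-0.1431+0.2749i)·(+0.3312+0.0000i)  (-0.3868-0.3369i)·(+0.0418+0.0041i)  (+0.5056-0.3591i)·(-0.3699-0.0742i)  (+0.1800+0.4492i)·(+0.2698+0.0826i)
Y_3^3(R⁻¹ n̂) = -0.264448+0.321676i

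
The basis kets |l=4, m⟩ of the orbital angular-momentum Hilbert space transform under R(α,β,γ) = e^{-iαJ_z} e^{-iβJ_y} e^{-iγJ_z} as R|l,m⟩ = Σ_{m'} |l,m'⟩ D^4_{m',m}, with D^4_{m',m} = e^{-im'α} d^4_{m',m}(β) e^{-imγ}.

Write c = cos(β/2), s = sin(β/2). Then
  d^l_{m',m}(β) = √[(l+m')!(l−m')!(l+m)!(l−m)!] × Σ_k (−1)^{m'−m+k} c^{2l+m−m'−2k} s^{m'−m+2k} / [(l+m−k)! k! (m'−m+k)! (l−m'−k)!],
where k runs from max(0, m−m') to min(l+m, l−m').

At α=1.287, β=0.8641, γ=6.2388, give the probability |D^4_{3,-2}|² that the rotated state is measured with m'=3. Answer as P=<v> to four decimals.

P=0.0101

D^4_{3,-2}(1.287,0.8641,6.2388) = e^{-i·3·1.287}·d^4_{3,-2}(0.8641)·e^{-i·-2·6.2388}. Compute d first:
c=cos(0.8641/2)=0.908109, s=sin(0.8641/2)=0.418733; N=√[5040·1·2·720]=2693.993318
The bounds max(0,m−m')=0 and min(l+m,l−m')=1 give 2 terms
  k=0: (−1)^5·2693.9933/(240)·0.9081^3·0.4187^5 = -0.108215
  k=1: (−1)^6·2693.9933/(720)·0.9081^1·0.4187^7 = +0.007669
d^4_{3,-2}(0.8641) = -0.108215 +0.007669 = -0.100545
|D^4_{3,-2}|² = |d^4_{3,-2}(β)|² = (-0.100545)² = 0.010109 (the z-rotation phases have unit modulus)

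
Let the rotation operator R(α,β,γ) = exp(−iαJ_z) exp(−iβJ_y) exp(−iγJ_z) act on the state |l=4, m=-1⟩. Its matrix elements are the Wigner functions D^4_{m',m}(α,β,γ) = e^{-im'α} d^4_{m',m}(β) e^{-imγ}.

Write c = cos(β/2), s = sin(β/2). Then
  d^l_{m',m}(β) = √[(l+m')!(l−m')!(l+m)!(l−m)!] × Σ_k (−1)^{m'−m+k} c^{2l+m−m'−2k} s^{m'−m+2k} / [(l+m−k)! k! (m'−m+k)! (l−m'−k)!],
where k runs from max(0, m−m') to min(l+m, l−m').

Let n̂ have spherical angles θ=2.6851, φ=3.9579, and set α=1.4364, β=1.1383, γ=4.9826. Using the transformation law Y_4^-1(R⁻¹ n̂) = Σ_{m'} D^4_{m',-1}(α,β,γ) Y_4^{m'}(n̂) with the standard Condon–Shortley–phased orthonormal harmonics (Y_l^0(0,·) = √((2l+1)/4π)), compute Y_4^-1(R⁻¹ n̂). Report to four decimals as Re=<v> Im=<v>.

Need the full column D^4_{m',-1} for m'=−4..4 at α=1.4364, β=1.1383, γ=4.9826.
cos(β/2)=0.842359, sin(β/2)=0.538916
d^4_{-4,-1}: single k=3 term ⇒ +0.496758;  D = -0.131243-0.479107i
d^4_{-3,-1}: k∈[2..3] ⇒ +0.823564 -0.561816 = +0.261748;  D = -0.259437+0.034704i
d^4_{-2,-1}: k∈[1..3] ⇒ +0.688081 -1.408176 +0.384250 = -0.335846;  D = +0.000476-0.335846i
d^4_{-1,-1}: k∈[0..3] ⇒ +0.253501 -1.556389 +1.274078 -0.173829 = -0.202640;  D = -0.200774-0.027437i
d^4_{0,-1}: k∈[0..3] ⇒ -0.725301 +1.781218 -0.729063 +0.049735 = +0.376590;  D = +0.100525-0.362925i
d^4_{1,-1}: k∈[0..3] ⇒ +1.037593 -1.274078 +0.260744 -0.007115 = +0.017144;  D = -0.015759-0.006749i
d^4_{2,-1}: k∈[0..2] ⇒ -0.938784 +0.576375 -0.047183 = -0.409592;  D = +0.210236-0.351521i
d^4_{3,-1}: k∈[0..1] ⇒ +0.561816 -0.137973 = +0.423843;  D = +0.331320+0.264329i
d^4_{4,-1}: single k=0 term ⇒ -0.203326;  D = -0.146957+0.140517i
Y_4^{m'}(θ=2.6851,φ=3.9579) and Σ D·Y over m':
  (-0.1312-0.4791i)·(-0.0166+0.0021i)  (-0.2594+0.0347i)·(-0.0741-0.0615i)  (+0.0005-0.3358i)·(-0.0186-0.3010i)  (-0.2008-0.0274i)·(+0.3384-0.3600i)  (+0.1005-0.3629i)·(+0.1639+0.0000i)  (-0.0158-0.0067i)·(-0.3384-0.3600i)  (+0.2102-0.3515i)·(-0.0186+0.3010i)  (+0.3313+0.2643i)·(+0.0741-0.0615i)  (-0.1470+0.1405i)·(-0.0166-0.0021i)
Y_4^-1(R⁻¹ n̂) = +0.010354+0.105665i

Re=0.0104 Im=0.1057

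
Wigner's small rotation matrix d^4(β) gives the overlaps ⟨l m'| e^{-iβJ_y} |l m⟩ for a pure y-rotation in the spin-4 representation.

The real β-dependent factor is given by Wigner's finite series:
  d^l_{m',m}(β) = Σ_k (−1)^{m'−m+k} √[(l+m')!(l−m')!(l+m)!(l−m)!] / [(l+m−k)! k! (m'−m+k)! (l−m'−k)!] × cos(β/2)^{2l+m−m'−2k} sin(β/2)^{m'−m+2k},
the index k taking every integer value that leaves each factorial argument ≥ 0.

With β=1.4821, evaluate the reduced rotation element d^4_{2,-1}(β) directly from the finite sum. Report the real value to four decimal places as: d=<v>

d=0.0433

d^4_{2,-1}(β=1.4821) via Wigner's sum:
c=cos(1.4821/2)=0.737760, s=sin(1.4821/2)=0.675063; N=√[720·2·6·120]=1018.233765
Admissible k: 0..2 (factorial args all ≥0)
  k=0: (−1)^3·1018.2338/(72)·0.7378^5·0.6751^3 = -0.950876
  k=1: (−1)^4·1018.2338/(48)·0.7378^3·0.6751^5 = +1.194189
  k=2: (−1)^5·1018.2338/(240)·0.7378^1·0.6751^7 = -0.199968
d^4_{2,-1}(1.4821) = -0.950876 +1.194189 -0.199968 = +0.043345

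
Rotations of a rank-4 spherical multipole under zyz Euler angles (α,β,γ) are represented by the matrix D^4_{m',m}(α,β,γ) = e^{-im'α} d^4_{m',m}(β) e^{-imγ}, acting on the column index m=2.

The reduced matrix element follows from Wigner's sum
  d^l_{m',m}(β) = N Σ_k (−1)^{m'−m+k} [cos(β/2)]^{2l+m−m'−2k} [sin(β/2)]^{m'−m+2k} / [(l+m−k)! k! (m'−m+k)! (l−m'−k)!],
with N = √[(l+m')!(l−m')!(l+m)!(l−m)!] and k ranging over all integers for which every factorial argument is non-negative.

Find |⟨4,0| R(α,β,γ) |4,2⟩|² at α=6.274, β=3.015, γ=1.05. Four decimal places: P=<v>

P=0.0014

Split into d^4_{0,2}(β=3.015) × two z-phases.
Half-angle: c=0.063254, s=0.997997. N=√(24·24·720·2)=910.735966
Admissible k: 2..4 (factorial args all ≥0)
  k=2: (−1)^0·910.7360/(96)·0.0633^6·0.9980^2 = +0.000001
  k=3: (−1)^1·910.7360/(36)·0.0633^4·0.9980^4 = -0.000402
  k=4: (−1)^2·910.7360/(96)·0.0633^2·0.9980^6 = +0.037504
d^4_{0,2}(3.015) = +0.000001 -0.000402 +0.037504 = +0.037103
|D^4_{0,2}|² = |d^4_{0,2}(β)|² = (+0.037103)² = 0.001377 (the z-rotation phases have unit modulus)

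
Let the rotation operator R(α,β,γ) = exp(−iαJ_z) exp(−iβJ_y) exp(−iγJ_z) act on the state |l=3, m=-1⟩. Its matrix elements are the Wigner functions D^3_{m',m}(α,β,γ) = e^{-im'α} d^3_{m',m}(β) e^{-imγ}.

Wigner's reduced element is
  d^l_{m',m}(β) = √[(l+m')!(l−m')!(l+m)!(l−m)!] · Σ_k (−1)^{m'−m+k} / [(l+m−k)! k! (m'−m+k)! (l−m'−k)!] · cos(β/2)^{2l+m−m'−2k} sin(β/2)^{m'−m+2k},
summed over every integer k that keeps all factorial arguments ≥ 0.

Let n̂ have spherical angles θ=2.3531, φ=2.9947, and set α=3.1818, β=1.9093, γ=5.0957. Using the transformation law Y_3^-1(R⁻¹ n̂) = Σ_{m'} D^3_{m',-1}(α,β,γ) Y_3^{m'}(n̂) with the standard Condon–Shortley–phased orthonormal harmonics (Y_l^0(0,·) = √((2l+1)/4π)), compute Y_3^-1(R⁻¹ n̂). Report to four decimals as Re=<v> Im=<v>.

Re=0.2734 Im=-0.3389

Need the full column D^3_{m',-1} for m'=−3..3 at α=3.1818, β=1.9093, γ=5.0957.
cos(β/2)=0.577894, sin(β/2)=0.816112
d^3_{-3,-1}: single k=2 term ⇒ +0.287699;  D = -0.138922+0.251935i
d^3_{-2,-1}: k∈[1..2] ⇒ +0.166338 -0.663474 = -0.497136;  D = -0.222361+0.444635i
d^3_{-1,-1}: k∈[0..2] ⇒ +0.037247 -0.594269 +0.888887 = +0.331865;  D = -0.136387+0.302544i
d^3_{0,-1}: k∈[0..2] ⇒ -0.182214 +1.090199 -0.724747 = +0.183238;  D = +0.068530-0.169940i
d^3_{1,-1}: k∈[0..2] ⇒ +0.445702 -1.185182 +0.295459 = -0.444021;  D = +0.149374-0.418142i
d^3_{2,-1}: k∈[0..1] ⇒ -0.663474 +0.661601 = -0.001873;  D = -0.000559+0.001788i
d^3_{3,-1}: single k=0 term ⇒ +0.573774;  D = -0.148997+0.554091i
Y_3^{m'}(θ=2.3531,φ=2.9947) and Σ D·Y over m':
  (-0.1389+0.2519i)·(-0.1347-0.0635i)  (-0.2224+0.4446i)·(-0.3469-0.1050i)  (-0.1364+0.3025i)·(-0.3366-0.0498i)  (+0.0685-0.1699i)·(+0.1356+0.0000i)  (+0.1494-0.4181i)·(+0.3366-0.0498i)  (-0.0006+0.0018i)·(-0.3469+0.1050i)  (-0.1490+0.5541i)·(+0.1347-0.0635i)
Y_3^-1(R⁻¹ n̂) = +0.273373-0.338912i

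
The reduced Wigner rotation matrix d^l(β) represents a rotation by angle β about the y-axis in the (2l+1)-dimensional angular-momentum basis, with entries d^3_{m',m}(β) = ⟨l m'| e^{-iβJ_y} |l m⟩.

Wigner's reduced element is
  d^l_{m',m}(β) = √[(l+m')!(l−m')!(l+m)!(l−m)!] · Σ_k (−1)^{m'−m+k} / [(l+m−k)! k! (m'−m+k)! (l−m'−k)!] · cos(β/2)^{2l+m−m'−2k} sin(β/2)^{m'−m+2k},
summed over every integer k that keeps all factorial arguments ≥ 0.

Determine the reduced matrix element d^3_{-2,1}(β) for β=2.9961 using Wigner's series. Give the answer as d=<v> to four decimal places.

d^3_{-2,1}(β=2.9961) via Wigner's sum:
With c≡cos(β/2)=0.072682 and s≡sin(β/2)=0.997355, N=[1·120·24·2]^{1/2}=75.894664
Admissible k: 3..4 (factorial args all ≥0)
  k=3: (−1)^0·75.8947/(12)·0.0727^3·0.9974^3 = +0.002409
  k=4: (−1)^1·75.8947/(24)·0.0727^1·0.9974^5 = -0.226818
d^3_{-2,1}(2.9961) = +0.002409 -0.226818 = -0.224409

d=-0.2244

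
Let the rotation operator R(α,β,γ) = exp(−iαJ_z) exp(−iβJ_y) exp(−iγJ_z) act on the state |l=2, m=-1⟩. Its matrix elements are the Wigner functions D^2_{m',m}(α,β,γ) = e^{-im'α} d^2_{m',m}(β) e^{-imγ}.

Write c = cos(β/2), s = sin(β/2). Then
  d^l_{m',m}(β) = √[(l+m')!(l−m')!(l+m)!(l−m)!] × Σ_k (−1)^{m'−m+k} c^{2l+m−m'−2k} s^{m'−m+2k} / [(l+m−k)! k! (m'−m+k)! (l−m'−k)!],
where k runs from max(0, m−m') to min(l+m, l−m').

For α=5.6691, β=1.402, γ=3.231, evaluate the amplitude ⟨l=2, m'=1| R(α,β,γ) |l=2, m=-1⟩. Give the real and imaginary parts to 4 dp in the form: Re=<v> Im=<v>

First d^2_{1,-1}(β=1.402), then the phase factors e^{-i(1)α} and e^{-i(-1)γ}:
c=cos(1.402/2)=0.764198, s=sin(1.402/2)=0.644982; N=√[6·1·1·6]=6.000000
The bounds max(0,m−m')=0 and min(l+m,l−m')=1 give 2 terms
  k=0: (−1)^2·6.0000/(2)·0.7642^2·0.6450^2 = +0.728833
  k=1: (−1)^3·6.0000/(6)·0.7642^0·0.6450^4 = -0.173058
d^2_{1,-1}(1.402) = +0.728833 -0.173058 = +0.555775
D = (+0.817301+0.576211i)·(+0.555775)·(-0.996006-0.089288i) = -0.423827-0.359523i

Re=-0.4238 Im=-0.3595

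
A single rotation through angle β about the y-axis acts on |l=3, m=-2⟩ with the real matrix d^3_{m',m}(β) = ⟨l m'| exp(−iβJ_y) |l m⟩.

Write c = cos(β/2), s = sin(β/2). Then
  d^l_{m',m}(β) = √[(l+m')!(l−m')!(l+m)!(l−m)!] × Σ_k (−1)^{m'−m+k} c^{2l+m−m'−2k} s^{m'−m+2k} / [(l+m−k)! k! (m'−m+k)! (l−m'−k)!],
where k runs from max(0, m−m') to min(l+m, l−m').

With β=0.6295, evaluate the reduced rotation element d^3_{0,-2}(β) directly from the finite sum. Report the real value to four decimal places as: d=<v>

d^3_{0,-2}(β=0.6295) via Wigner's sum:
Half-angle: c=0.950874, s=0.309579. N=√(6·6·1·120)=65.726707
k: max(0,(-2)−(0))=0 … min(3+(-2),3−(0))=1
  k=0: (−1)^2·65.7267/(12)·0.9509^4·0.3096^2 = +0.429136
  k=1: (−1)^3·65.7267/(12)·0.9509^2·0.3096^4 = -0.045487
d^3_{0,-2}(0.6295) = +0.429136 -0.045487 = +0.383648

d=0.3836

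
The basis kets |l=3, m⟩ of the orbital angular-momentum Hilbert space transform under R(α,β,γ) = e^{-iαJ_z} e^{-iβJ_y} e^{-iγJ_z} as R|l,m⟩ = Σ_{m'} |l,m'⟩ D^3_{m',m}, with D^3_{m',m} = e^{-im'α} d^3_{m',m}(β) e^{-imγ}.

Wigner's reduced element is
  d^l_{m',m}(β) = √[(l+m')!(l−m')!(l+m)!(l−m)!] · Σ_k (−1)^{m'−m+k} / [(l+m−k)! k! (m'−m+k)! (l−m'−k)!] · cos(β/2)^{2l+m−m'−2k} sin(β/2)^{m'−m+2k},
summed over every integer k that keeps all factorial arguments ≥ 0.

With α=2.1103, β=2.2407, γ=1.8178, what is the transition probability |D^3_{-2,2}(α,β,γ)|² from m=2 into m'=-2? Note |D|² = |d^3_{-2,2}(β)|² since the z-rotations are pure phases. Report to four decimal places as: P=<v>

P=0.0081

Split into d^3_{-2,2}(β=2.2407) × two z-phases.
Half-angle: c=0.435367, s=0.900253. N=√(1·120·120·1)=120.000000
k∈{4,5} keeps every argument non-negative
  k=4: (−1)^0·120.0000/(24)·0.4354^2·0.9003^4 = +0.622501
  k=5: (−1)^1·120.0000/(120)·0.4354^0·0.9003^6 = -0.532338
d^3_{-2,2}(2.2407) = +0.622501 -0.532338 = +0.090163
|D^3_{-2,2}|² = |d^3_{-2,2}(β)|² = (+0.090163)² = 0.008129 (the z-rotation phases have unit modulus)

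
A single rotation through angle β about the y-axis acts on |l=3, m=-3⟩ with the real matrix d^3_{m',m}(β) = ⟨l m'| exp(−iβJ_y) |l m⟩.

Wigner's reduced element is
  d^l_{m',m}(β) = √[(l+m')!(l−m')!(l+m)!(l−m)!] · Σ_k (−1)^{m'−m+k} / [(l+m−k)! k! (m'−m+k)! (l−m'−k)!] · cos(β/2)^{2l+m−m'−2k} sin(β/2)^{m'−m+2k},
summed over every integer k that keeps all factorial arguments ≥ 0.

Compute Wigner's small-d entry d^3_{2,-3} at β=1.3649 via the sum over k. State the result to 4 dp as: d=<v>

d=-0.1897

d^3_{2,-3}(β=1.3649) via Wigner's sum:
Half-angle: c=0.776030, s=0.630696. N=√(120·1·1·720)=293.938769
k∈{0} keeps every argument non-negative
  k=0: (−1)^5·293.9388/(120)·0.7760^1·0.6307^5 = -0.189695
d^3_{2,-3}(1.3649) = -0.189695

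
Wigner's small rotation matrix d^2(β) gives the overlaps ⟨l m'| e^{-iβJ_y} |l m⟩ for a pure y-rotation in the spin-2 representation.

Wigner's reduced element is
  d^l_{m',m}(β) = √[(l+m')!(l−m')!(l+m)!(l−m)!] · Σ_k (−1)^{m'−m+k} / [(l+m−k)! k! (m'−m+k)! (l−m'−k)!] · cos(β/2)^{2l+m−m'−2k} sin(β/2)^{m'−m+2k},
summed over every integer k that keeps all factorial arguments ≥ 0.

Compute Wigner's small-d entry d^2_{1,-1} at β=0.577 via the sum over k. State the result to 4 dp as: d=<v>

d^2_{1,-1}(β=0.577) via Wigner's sum:
c=cos(0.577/2)=0.958672, s=sin(0.577/2)=0.284515; N=√[6·1·1·6]=6.000000
k: max(0,(-1)−(1))=0 … min(2+(-1),2−(1))=1
  k=0: (−1)^2·6.0000/(2)·0.9587^2·0.2845^2 = +0.223188
  k=1: (−1)^3·6.0000/(6)·0.9587^0·0.2845^4 = -0.006553
d^2_{1,-1}(0.577) = +0.223188 -0.006553 = +0.216635

d=0.2166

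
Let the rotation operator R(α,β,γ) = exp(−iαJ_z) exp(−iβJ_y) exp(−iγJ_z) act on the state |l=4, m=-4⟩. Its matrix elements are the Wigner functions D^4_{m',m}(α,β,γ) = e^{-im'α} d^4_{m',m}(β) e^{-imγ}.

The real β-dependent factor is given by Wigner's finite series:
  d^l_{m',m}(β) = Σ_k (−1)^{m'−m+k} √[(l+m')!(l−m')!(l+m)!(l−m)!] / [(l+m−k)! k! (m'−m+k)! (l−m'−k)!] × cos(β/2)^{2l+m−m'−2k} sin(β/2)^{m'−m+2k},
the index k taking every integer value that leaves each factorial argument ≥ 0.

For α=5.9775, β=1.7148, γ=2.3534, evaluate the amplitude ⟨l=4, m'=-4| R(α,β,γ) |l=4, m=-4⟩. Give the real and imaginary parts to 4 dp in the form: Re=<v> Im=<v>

Re=-0.0111 Im=0.0317

First d^4_{-4,-4}(β=1.7148), then the phase factors e^{-i(-4)α} and e^{-i(-4)γ}:
With c≡cos(β/2)=0.654406 and s≡sin(β/2)=0.756144, N=[1·40320·1·40320]^{1/2}=40320.000000
k: max(0,(-4)−(-4))=0 … min(4+(-4),4−(-4))=0
  k=0: (−1)^0·40320.0000/(40320)·0.6544^8·0.7561^0 = +0.033634
d^4_{-4,-4}(1.7148) = +0.033634
D = (+0.341070-0.940038i)·(+0.033634)·(-0.999938+0.011178i) = -0.011117+0.031743i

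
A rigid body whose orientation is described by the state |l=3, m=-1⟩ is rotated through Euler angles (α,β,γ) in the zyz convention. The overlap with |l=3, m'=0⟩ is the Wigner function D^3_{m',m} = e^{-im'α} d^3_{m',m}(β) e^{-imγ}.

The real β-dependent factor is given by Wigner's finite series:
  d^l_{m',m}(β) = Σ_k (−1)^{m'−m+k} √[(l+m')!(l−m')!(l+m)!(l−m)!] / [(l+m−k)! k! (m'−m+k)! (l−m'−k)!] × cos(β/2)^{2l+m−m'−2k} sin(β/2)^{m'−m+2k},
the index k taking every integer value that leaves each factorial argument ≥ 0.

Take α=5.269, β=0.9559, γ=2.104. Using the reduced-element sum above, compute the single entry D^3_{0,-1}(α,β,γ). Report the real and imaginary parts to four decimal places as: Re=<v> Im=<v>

Re=0.1194 Im=-0.2022

First d^3_{0,-1}(β=0.9559), then the phase factors e^{-i(0)α} and e^{-i(-1)γ}:
Half-angle: c=0.887940, s=0.459960. N=√(6·6·2·24)=41.569219
Admissible k: 0..2 (factorial args all ≥0)
  k=0: (−1)^1·41.5692/(12)·0.8879^5·0.4600^1 = -0.879484
  k=1: (−1)^2·41.5692/(4)·0.8879^3·0.4600^3 = +0.707982
  k=2: (−1)^3·41.5692/(12)·0.8879^1·0.4600^5 = -0.063325
d^3_{0,-1}(0.9559) = -0.879484 +0.707982 -0.063325 = -0.234827
Phases: e^{-i·(0)·5.269}=+1.000000+0.000000i, e^{-i·(-1)·2.104}=-0.508295+0.861183i ⇒ D=+0.119361-0.202229i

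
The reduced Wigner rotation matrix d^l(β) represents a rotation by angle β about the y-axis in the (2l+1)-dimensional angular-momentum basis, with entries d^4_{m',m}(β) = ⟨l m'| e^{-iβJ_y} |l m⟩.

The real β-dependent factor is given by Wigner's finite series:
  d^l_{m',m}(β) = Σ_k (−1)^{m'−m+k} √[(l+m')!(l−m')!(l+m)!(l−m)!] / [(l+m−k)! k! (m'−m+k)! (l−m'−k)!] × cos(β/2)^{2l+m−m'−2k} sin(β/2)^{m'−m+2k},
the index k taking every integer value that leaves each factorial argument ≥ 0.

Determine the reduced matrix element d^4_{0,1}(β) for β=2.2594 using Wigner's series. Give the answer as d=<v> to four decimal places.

d^4_{0,1}(β=2.2594) via Wigner's sum:
With c≡cos(β/2)=0.426931 and s≡sin(β/2)=0.904284, N=[24·24·120·6]^{1/2}=643.987578
k: max(0,(1)−(0))=1 … min(4+(1),4−(0))=4
  k=1: (−1)^0·643.9876/(144)·0.4269^7·0.9043^1 = +0.010455
  k=2: (−1)^1·643.9876/(24)·0.4269^5·0.9043^3 = -0.281430
  k=3: (−1)^2·643.9876/(24)·0.4269^3·0.9043^5 = +1.262596
  k=4: (−1)^3·643.9876/(144)·0.4269^1·0.9043^7 = -0.944077
d^4_{0,1}(2.2594) = +0.010455 -0.281430 +1.262596 -0.944077 = +0.047544

d=0.0475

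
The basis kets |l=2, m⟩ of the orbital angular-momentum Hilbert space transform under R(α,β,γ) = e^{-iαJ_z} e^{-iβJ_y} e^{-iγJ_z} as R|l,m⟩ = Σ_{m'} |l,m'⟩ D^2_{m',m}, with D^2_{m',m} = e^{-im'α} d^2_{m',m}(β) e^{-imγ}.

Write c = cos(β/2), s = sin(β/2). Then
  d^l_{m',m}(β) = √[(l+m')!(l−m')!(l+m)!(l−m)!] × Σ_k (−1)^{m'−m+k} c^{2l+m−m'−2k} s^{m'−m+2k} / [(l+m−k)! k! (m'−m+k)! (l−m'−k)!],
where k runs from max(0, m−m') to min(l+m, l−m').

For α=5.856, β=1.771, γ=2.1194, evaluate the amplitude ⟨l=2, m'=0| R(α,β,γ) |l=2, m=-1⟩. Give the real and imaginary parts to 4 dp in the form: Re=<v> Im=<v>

Re=-0.1245 Im=0.2037

D^2_{0,-1}(5.856,1.771,2.1194) = e^{-i·0·5.856}·d^2_{0,-1}(1.771)·e^{-i·-1·2.1194}. Compute d first:
With c≡cos(β/2)=0.632902 and s≡sin(β/2)=0.774232, N=[2·2·1·6]^{1/2}=4.898979
k∈{0,1} keeps every argument non-negative
  k=0: (−1)^1·4.8990/(2)·0.6329^3·0.7742^1 = -0.480792
  k=1: (−1)^2·4.8990/(2)·0.6329^1·0.7742^3 = +0.719490
d^2_{0,-1}(1.771) = -0.480792 +0.719490 = +0.238699
Phases: e^{-i·(0)·5.856}=+1.000000+0.000000i, e^{-i·(-1)·2.1194}=-0.521496+0.853254i ⇒ D=-0.124481+0.203671i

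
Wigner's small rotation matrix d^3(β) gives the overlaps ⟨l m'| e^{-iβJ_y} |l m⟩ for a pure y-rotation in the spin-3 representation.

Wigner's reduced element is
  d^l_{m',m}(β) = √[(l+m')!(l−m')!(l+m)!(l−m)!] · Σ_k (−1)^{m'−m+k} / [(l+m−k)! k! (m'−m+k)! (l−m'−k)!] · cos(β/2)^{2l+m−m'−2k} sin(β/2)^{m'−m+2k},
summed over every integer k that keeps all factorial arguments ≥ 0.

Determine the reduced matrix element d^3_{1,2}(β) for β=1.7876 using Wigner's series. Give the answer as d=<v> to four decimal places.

d=-0.4985

d^3_{1,2}(β=1.7876) via Wigner's sum:
Half-angle: c=0.626455, s=0.779458. N=√(24·2·120·1)=75.894664
k∈{1,2} keeps every argument non-negative
  k=1: (−1)^0·75.8947/(24)·0.6265^5·0.7795^1 = +0.237816
  k=2: (−1)^1·75.8947/(12)·0.6265^3·0.7795^3 = -0.736337
d^3_{1,2}(1.7876) = +0.237816 -0.736337 = -0.498522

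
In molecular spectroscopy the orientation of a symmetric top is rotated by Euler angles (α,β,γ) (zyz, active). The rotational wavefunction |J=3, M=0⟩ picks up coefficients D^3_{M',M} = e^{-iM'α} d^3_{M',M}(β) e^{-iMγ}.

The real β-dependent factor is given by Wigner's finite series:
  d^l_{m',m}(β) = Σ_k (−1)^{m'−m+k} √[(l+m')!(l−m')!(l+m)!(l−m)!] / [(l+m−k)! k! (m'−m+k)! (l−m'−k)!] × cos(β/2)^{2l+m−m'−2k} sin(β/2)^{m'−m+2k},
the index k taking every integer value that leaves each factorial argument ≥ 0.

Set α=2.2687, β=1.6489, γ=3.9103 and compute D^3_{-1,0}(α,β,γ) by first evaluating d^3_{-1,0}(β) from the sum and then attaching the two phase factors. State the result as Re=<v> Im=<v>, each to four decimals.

D^3_{-1,0}(2.2687,1.6489,3.9103) = e^{-i·-1·2.2687}·d^3_{-1,0}(1.6489)·e^{-i·0·3.9103}. Compute d first:
c=cos(1.6489/2)=0.678961, s=sin(1.6489/2)=0.734174; N=√[2·24·6·6]=41.569219
The bounds max(0,m−m')=1 and min(l+m,l−m')=3 give 3 terms
  k=1: (−1)^0·41.5692/(12)·0.6790^5·0.7342^1 = +0.366956
  k=2: (−1)^1·41.5692/(4)·0.6790^3·0.7342^3 = -1.287194
  k=3: (−1)^2·41.5692/(12)·0.6790^1·0.7342^5 = +0.501686
d^3_{-1,0}(1.6489) = +0.366956 -1.287194 +0.501686 = -0.418552
D = (-0.642613+0.766191i)·(-0.418552)·(+1.000000+0.000000i) = +0.268967-0.320691i

Re=0.2690 Im=-0.3207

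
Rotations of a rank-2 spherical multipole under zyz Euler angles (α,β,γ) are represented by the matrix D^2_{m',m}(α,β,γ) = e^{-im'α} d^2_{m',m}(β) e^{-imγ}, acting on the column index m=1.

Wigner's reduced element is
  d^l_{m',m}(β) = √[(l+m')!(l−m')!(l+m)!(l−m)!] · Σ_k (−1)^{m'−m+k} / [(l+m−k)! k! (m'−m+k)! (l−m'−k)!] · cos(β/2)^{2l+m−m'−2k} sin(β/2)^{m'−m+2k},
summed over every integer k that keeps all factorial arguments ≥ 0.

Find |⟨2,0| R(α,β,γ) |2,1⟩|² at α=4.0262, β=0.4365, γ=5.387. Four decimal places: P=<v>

P=0.2202

First d^2_{0,1}(β=0.4365), then the phase factors e^{-i(0)α} and e^{-i(1)γ}:
With c≡cos(β/2)=0.976278 and s≡sin(β/2)=0.216521, N=[2·2·6·1]^{1/2}=4.898979
k: max(0,(1)−(0))=1 … min(2+(1),2−(0))=2
  k=1: (−1)^0·4.8990/(2)·0.9763^3·0.2165^1 = +0.493511
  k=2: (−1)^1·4.8990/(2)·0.9763^1·0.2165^3 = -0.024275
d^2_{0,1}(0.4365) = +0.493511 -0.024275 = +0.469236
|D^2_{0,1}|² = |d^2_{0,1}(β)|² = (+0.469236)² = 0.220183 (the z-rotation phases have unit modulus)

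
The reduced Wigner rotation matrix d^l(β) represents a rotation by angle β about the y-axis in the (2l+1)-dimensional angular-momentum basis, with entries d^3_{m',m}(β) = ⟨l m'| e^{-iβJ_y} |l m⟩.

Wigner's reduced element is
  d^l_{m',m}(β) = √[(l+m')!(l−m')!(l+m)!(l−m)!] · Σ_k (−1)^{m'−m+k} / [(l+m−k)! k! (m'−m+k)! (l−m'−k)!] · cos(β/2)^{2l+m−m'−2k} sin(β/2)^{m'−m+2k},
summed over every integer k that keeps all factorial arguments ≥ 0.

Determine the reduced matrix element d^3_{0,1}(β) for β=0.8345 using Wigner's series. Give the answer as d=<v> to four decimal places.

d=0.4026

d^3_{0,1}(β=0.8345) via Wigner's sum:
Half-angle: c=0.914207, s=0.405248. N=√(6·6·24·2)=41.569219
k∈{1,2,3} keeps every argument non-negative
  k=1: (−1)^0·41.5692/(12)·0.9142^5·0.4052^1 = +0.896466
  k=2: (−1)^1·41.5692/(4)·0.9142^3·0.4052^3 = -0.528455
  k=3: (−1)^2·41.5692/(12)·0.9142^1·0.4052^5 = +0.034613
d^3_{0,1}(0.8345) = +0.896466 -0.528455 +0.034613 = +0.402624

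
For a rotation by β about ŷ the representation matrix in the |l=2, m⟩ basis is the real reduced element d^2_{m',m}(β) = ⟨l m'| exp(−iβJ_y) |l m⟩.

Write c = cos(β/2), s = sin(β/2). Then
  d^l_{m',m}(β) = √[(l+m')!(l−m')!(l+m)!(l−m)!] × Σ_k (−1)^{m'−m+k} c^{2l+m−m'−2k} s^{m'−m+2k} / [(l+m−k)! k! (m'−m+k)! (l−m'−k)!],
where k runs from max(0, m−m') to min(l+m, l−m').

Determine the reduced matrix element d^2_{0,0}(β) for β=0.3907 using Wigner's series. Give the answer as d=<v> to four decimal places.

d^2_{0,0}(β=0.3907) via Wigner's sum:
With c≡cos(β/2)=0.980980 and s≡sin(β/2)=0.194110, N=[2·2·2·2]^{1/2}=4.000000
Admissible k: 0..2 (factorial args all ≥0)
  k=0: (−1)^0·4.0000/(4)·0.9810^4·0.1941^0 = +0.926062
  k=1: (−1)^1·4.0000/(1)·0.9810^2·0.1941^2 = -0.145036
  k=2: (−1)^2·4.0000/(4)·0.9810^0·0.1941^4 = +0.001420
d^2_{0,0}(0.3907) = +0.926062 -0.145036 +0.001420 = +0.782446

d=0.7824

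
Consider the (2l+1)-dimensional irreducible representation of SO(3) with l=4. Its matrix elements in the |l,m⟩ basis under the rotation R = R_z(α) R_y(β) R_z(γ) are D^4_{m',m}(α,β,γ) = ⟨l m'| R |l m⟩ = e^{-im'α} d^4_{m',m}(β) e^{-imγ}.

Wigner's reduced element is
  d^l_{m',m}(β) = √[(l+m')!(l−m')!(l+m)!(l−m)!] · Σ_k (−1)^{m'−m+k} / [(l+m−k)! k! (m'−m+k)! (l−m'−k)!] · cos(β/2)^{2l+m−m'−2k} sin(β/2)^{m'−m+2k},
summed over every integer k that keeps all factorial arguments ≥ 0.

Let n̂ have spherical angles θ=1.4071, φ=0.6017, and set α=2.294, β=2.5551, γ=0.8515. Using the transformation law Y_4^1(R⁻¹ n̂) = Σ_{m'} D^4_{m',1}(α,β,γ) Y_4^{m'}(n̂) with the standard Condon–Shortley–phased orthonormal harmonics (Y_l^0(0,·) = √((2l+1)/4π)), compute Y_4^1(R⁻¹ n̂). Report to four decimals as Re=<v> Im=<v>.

Need the full column D^4_{m',1} for m'=−4..4 at α=2.294, β=2.5551, γ=0.8515.
cos(β/2)=0.289061, sin(β/2)=0.957311
d^4_{-4,1}: single k=5 term ⇒ +0.145321;  D = -0.065881+0.129530i
d^4_{-3,1}: k∈[4..5] ⇒ +0.077570 -0.510467 = -0.432898;  D = -0.419151+0.108227i
d^4_{-2,1}: k∈[3..5] ⇒ +0.025039 -0.411947 +0.903642 = +0.516735;  D = -0.427960-0.289595i
d^4_{-1,1}: k∈[2..5] ⇒ +0.005346 -0.175911 +0.964692 -0.705379 = +0.088748;  D = +0.011355+0.088018i
d^4_{0,1}: k∈[1..4] ⇒ +0.000722 -0.047509 +0.521076 -0.952522 = -0.478233;  D = -0.315087+0.359760i
d^4_{1,1}: k∈[0..3] ⇒ +0.000049 -0.008019 +0.175911 -0.643128 = -0.475187;  D = +0.475184-0.001857i
d^4_{2,1}: k∈[0..2] ⇒ -0.000685 +0.037559 -0.274631 = -0.237757;  D = -0.158040-0.177628i
d^4_{3,1}: k∈[0..1] ⇒ +0.004243 -0.077570 = -0.073326;  D = -0.008813+0.072795i
d^4_{4,1}: single k=0 term ⇒ -0.013250;  D = +0.010915-0.007511i
Y_4^{m'}(θ=1.4071,φ=0.6017) and Σ D·Y over m':
  (-0.0659+0.1295i)·(-0.3111-0.2811i)  (-0.4192+0.1082i)·(-0.0455-0.1906i)  (-0.4280-0.2896i)·(-0.0952+0.2474i)  (+0.0114+0.0880i)·(-0.1765+0.1212i)  (-0.3151+0.3598i)·(+0.2357+0.0000i)  (+0.4752-0.0019i)·(+0.1765+0.1212i)  (-0.1580-0.1776i)·(-0.0952-0.2474i)  (-0.0088+0.0728i)·(+0.0455-0.1906i)  (+0.0109-0.0075i)·(-0.3111+0.2811i)
Y_4^1(R⁻¹ n̂) = +0.189437+0.169156i

Re=0.1894 Im=0.1692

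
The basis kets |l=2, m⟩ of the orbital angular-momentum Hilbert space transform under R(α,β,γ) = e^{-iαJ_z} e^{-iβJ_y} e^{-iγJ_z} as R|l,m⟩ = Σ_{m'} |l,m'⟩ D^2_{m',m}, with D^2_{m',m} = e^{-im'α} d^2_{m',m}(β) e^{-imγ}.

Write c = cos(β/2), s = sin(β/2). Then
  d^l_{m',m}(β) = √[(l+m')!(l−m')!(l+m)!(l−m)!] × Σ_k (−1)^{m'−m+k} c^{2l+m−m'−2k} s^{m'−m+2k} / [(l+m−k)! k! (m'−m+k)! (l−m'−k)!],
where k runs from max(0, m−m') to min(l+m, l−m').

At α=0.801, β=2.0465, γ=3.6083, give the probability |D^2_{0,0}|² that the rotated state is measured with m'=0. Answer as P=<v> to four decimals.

P=0.0344

First d^2_{0,0}(β=2.0465), then the phase factors e^{-i(0)α} and e^{-i(0)γ}:
With c≡cos(β/2)=0.520594 and s≡sin(β/2)=0.853804, N=[2·2·2·2]^{1/2}=4.000000
k: max(0,(0)−(0))=0 … min(2+(0),2−(0))=2
  k=0: (−1)^0·4.0000/(4)·0.5206^4·0.8538^0 = +0.073451
  k=1: (−1)^1·4.0000/(1)·0.5206^2·0.8538^2 = -0.790269
  k=2: (−1)^2·4.0000/(4)·0.5206^0·0.8538^4 = +0.531415
d^2_{0,0}(2.0465) = +0.073451 -0.790269 +0.531415 = -0.185403
|D^2_{0,0}|² = |d^2_{0,0}(β)|² = (-0.185403)² = 0.034374 (the z-rotation phases have unit modulus)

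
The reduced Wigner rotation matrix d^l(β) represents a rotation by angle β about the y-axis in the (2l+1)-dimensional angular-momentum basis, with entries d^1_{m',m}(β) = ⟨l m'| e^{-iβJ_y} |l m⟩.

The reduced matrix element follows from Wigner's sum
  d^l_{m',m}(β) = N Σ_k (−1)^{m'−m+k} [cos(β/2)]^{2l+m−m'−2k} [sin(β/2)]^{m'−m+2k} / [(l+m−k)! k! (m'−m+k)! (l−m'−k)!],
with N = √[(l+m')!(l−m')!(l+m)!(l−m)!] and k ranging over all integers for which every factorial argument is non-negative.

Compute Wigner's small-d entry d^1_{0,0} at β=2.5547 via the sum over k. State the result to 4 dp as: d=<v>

d^1_{0,0}(β=2.5547) via Wigner's sum:
With c≡cos(β/2)=0.289253 and s≡sin(β/2)=0.957253, N=[1·1·1·1]^{1/2}=1.000000
Admissible k: 0..1 (factorial args all ≥0)
  k=0: (−1)^0·1.0000/(1)·0.2893^2·0.9573^0 = +0.083667
  k=1: (−1)^1·1.0000/(1)·0.2893^0·0.9573^2 = -0.916333
d^1_{0,0}(2.5547) = +0.083667 -0.916333 = -0.832665

d=-0.8327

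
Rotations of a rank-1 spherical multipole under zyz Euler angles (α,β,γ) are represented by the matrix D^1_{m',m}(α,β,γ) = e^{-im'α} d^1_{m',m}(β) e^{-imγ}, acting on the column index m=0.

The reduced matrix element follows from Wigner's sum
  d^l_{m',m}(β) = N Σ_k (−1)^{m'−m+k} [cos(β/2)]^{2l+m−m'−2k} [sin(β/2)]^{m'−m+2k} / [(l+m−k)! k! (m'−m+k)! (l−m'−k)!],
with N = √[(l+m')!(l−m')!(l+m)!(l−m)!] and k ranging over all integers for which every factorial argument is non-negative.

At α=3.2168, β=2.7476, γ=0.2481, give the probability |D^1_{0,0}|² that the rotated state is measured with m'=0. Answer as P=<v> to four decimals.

P=0.8526

Split into d^1_{0,0}(β=2.7476) × two z-phases.
c=cos(2.7476/2)=0.195725, s=sin(2.7476/2)=0.980659; N=√[1·1·1·1]=1.000000
k∈{0,1} keeps every argument non-negative
  k=0: (−1)^0·1.0000/(1)·0.1957^2·0.9807^0 = +0.038308
  k=1: (−1)^1·1.0000/(1)·0.1957^0·0.9807^2 = -0.961692
d^1_{0,0}(2.7476) = +0.038308 -0.961692 = -0.923384
|D^1_{0,0}|² = |d^1_{0,0}(β)|² = (-0.923384)² = 0.852638 (the z-rotation phases have unit modulus)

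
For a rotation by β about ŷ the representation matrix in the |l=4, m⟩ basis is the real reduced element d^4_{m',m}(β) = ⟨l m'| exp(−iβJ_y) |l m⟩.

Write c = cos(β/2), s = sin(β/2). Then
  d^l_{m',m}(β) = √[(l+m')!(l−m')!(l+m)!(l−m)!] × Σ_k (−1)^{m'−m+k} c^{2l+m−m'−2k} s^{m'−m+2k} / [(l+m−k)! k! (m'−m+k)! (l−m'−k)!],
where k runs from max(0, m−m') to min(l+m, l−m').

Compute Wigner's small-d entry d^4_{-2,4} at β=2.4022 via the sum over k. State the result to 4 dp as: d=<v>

d=0.4541

d^4_{-2,4}(β=2.4022) via Wigner's sum:
With c≡cos(β/2)=0.361332 and s≡sin(β/2)=0.932437, N=[2·720·40320·1]^{1/2}=7619.763776
k∈{6} keeps every argument non-negative
  k=6: (−1)^0·7619.7638/(1440)·0.3613^2·0.9324^6 = +0.454056
d^4_{-2,4}(2.4022) = +0.454056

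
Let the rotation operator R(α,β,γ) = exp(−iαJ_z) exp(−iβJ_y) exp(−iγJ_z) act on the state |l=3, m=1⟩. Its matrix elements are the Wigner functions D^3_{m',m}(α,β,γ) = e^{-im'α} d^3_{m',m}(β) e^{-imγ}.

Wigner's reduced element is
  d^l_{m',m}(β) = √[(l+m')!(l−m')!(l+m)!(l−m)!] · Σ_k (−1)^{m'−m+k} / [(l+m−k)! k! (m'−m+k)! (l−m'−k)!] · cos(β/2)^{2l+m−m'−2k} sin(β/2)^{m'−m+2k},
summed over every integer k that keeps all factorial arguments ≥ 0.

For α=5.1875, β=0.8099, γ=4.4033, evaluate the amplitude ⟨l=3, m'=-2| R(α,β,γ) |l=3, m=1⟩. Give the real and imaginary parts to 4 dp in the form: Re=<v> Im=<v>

First d^3_{-2,1}(β=0.8099), then the phase factors e^{-i(-2)α} and e^{-i(1)γ}:
Half-angle: c=0.919122, s=0.393973. N=√(1·120·24·2)=75.894664
k∈{3,4} keeps every argument non-negative
  k=3: (−1)^0·75.8947/(12)·0.9191^3·0.3940^3 = +0.300295
  k=4: (−1)^1·75.8947/(24)·0.9191^1·0.3940^5 = -0.027587
d^3_{-2,1}(0.8099) = +0.300295 -0.027587 = +0.272708
Phases: e^{-i·(-2)·5.1875}=-0.581502-0.813545i, e^{-i·(1)·4.4033}=-0.304191+0.952611i ⇒ D=+0.259585-0.083578i

Re=0.2596 Im=-0.0836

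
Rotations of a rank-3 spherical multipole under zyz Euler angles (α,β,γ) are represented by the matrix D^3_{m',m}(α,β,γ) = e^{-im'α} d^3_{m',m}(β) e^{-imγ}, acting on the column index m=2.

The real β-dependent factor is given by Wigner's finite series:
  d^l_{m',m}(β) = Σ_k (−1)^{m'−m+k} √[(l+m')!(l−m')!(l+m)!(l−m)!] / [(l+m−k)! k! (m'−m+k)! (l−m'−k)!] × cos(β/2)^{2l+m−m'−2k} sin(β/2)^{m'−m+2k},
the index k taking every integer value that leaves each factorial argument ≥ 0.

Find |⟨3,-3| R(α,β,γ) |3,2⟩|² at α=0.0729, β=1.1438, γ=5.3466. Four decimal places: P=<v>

P=0.0092

First d^3_{-3,2}(β=1.1438), then the phase factors e^{-i(-3)α} and e^{-i(2)γ}:
c=cos(1.1438/2)=0.840874, s=sin(1.1438/2)=0.541231; N=√[1·720·120·1]=293.938769
The bounds max(0,m−m')=5 and min(l+m,l−m')=5 give 1 term
  k=5: (−1)^0·293.9388/(120)·0.8409^1·0.5412^5 = +0.095657
d^3_{-3,2}(1.1438) = +0.095657
|D^3_{-3,2}|² = |d^3_{-3,2}(β)|² = (+0.095657)² = 0.009150 (the z-rotation phases have unit modulus)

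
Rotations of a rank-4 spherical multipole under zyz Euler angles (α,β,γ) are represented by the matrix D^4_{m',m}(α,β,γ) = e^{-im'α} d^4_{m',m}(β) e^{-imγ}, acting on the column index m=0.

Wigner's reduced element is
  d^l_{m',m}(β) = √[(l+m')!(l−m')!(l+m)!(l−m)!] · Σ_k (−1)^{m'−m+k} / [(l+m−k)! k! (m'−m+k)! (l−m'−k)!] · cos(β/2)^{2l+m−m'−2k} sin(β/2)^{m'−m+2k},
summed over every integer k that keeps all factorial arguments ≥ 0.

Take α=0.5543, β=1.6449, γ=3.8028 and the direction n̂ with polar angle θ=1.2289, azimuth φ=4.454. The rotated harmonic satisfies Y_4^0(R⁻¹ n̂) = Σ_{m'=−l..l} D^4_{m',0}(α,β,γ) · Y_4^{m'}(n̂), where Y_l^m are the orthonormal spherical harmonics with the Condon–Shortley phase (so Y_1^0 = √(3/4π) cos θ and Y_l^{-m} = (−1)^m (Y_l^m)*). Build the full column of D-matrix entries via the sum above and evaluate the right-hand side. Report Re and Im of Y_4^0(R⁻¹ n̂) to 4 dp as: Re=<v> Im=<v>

Re=-0.3438 Im=0.0000

Need the full column D^4_{m',0} for m'=−4..4 at α=0.5543, β=1.6449, γ=3.8028.
cos(β/2)=0.680428, sin(β/2)=0.732815
d^4_{-4,0}: single k=4 term ⇒ +0.517196;  D = -0.311517+0.412854i
d^4_{-3,0}: k∈[3..4] ⇒ +0.679137 -0.787739 = -0.108601;  D = +0.009988-0.108141i
d^4_{-2,0}: k∈[2..4] ⇒ +0.505595 -1.563853 +0.680224 = -0.378034;  D = -0.168571-0.338369i
d^4_{-1,0}: k∈[1..4] ⇒ +0.221301 -1.540139 +1.786424 -0.345349 = +0.122238;  D = +0.103935+0.064340i
d^4_{0,0}: k∈[0..4] ⇒ +0.045947 -0.852710 +2.225402 -1.147230 +0.083168 = +0.354577;  D = +0.354577+0.000000i
d^4_{1,0}: k∈[0..3] ⇒ -0.221301 +1.540139 -1.786424 +0.345349 = -0.122238;  D = -0.103935+0.064340i
d^4_{2,0}: k∈[0..2] ⇒ +0.505595 -1.563853 +0.680224 = -0.378034;  D = -0.168571+0.338369i
d^4_{3,0}: k∈[0..1] ⇒ -0.679137 +0.787739 = +0.108601;  D = -0.009988-0.108141i
d^4_{4,0}: single k=0 term ⇒ +0.517196;  D = -0.311517-0.412854i
Y_4^{m'}(θ=1.2289,φ=4.454) and Σ D·Y over m':
  (-0.3115+0.4129i)·(+0.1784+0.2995i)  (+0.0100-0.1081i)·(+0.2456-0.2507i)  (-0.1686-0.3384i)·(+0.0550+0.0313i)  (+0.1039+0.0643i)·(+0.0845-0.3197i)  (+0.3546+0.0000i)·(+0.0074+0.0000i)  (-0.1039+0.0643i)·(-0.0845-0.3197i)  (-0.1686+0.3384i)·(+0.0550-0.0313i)  (-0.0100-0.1081i)·(-0.2456-0.2507i)  (-0.3115-0.4129i)·(+0.1784-0.2995i)
Y_4^0(R⁻¹ n̂) = -0.343842-0.000000i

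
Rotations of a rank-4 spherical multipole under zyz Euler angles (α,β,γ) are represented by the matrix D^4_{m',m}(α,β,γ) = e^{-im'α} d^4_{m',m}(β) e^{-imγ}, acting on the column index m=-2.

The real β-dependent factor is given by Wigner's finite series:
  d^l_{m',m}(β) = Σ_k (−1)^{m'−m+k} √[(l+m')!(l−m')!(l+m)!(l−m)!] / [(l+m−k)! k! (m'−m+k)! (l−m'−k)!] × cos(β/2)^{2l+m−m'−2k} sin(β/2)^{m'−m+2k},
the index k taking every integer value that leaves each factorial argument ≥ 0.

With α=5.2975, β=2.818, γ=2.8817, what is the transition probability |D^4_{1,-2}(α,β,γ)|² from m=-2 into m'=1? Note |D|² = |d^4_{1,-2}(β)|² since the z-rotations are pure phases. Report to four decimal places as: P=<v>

Split into d^4_{1,-2}(β=2.818) × two z-phases.
c=cos(2.818/2)=0.161091, s=sin(2.818/2)=0.986940; N=√[120·6·2·720]=1018.233765
The bounds max(0,m−m')=0 and min(l+m,l−m')=2 give 3 terms
  k=0: (−1)^3·1018.2338/(72)·0.1611^5·0.9869^3 = -0.001475
  k=1: (−1)^4·1018.2338/(48)·0.1611^3·0.9869^5 = +0.083038
  k=2: (−1)^5·1018.2338/(240)·0.1611^1·0.9869^7 = -0.623365
d^4_{1,-2}(2.818) = -0.001475 +0.083038 -0.623365 = -0.541802
|D^4_{1,-2}|² = |d^4_{1,-2}(β)|² = (-0.541802)² = 0.293549 (the z-rotation phases have unit modulus)

P=0.2935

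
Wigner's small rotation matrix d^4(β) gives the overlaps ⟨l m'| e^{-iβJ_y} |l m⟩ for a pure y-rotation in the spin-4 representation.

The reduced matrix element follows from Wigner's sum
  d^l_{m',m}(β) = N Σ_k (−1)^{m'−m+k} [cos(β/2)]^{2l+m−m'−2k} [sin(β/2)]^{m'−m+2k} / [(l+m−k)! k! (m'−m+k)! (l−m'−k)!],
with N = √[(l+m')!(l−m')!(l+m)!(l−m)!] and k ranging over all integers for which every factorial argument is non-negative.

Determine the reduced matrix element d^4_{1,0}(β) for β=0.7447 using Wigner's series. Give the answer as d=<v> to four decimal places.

d^4_{1,0}(β=0.7447) via Wigner's sum:
c=cos(0.7447/2)=0.931475, s=sin(0.7447/2)=0.363805; N=√[120·6·24·24]=643.987578
k: max(0,(0)−(1))=0 … min(4+(0),4−(1))=3
  k=0: (−1)^1·643.9876/(144)·0.9315^7·0.3638^1 = -0.989880
  k=1: (−1)^2·643.9876/(24)·0.9315^5·0.3638^3 = +0.906003
  k=2: (−1)^3·643.9876/(24)·0.9315^3·0.3638^5 = -0.138206
  k=3: (−1)^4·643.9876/(144)·0.9315^1·0.3638^7 = +0.003514
d^4_{1,0}(0.7447) = -0.989880 +0.906003 -0.138206 +0.003514 = -0.218569

d=-0.2186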